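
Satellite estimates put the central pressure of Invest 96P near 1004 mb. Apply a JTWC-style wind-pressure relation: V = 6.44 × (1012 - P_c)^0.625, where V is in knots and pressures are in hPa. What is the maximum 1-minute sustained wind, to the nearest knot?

24 kt

ΔP = 1012 − 1004 = 8 mb.
8^0.625 ≈ 3.668.
V ≈ 6.44 × 3.668 ≈ 23.6 kt.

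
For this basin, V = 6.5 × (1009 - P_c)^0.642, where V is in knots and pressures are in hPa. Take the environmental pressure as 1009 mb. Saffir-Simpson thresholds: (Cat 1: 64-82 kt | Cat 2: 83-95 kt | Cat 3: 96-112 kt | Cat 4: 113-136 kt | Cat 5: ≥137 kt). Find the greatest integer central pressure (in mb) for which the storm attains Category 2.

Category 2 begins at V = 83 kt.
Required ΔP = (83/6.5)^(1/0.642) = 12.769^1.558 ≈ 52.84 mb.
P_c ≤ 1009 − 52.84 = 956.16, so the highest integer P_c is 956 mb.

956 mb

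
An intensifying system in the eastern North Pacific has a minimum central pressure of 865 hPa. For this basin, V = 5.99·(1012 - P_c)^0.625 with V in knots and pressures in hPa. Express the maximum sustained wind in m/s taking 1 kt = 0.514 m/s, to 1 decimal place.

ΔP = 1012 − 865 = 147 hPa.
V ≈ 5.99 × 147^0.625 = 5.99 × 22.624 ≈ 135.519 kt.
135.519 × 0.514 ≈ 69.66 m/s → 69.7 m/s.

69.7 m/s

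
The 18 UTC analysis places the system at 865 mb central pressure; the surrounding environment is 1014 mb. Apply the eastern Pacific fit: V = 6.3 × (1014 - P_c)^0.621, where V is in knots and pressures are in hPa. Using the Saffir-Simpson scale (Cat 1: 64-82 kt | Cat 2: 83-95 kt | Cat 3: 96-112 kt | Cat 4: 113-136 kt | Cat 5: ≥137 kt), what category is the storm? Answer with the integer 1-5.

5

ΔP = 1014 − 865 = 149 mb.
V ≈ 6.3 × 149^0.621 = 6.3 × 22.36 ≈ 141 kt.
141 kt falls in the Category 5 band.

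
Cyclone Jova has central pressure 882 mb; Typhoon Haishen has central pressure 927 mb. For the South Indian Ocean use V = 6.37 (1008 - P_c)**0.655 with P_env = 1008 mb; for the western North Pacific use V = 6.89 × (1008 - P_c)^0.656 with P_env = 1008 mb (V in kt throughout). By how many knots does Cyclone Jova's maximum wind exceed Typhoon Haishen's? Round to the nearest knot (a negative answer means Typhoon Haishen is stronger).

28 kt

Cyclone Jova: ΔP = 126; V ≈ 6.37 × 126^0.655 ≈ 151.32 kt.
Typhoon Haishen: ΔP = 81; V ≈ 6.89 × 81^0.656 ≈ 123.08 kt.
Difference ≈ 151.32 − 123.08 = 28.24 → 28 kt.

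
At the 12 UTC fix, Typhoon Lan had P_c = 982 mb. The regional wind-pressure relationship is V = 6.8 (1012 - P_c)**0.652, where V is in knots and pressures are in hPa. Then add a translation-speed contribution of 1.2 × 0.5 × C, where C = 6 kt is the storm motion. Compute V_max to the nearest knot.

66 kt

ΔP = 1012 − 982 = 30 mb.
30^0.652 ≈ 9.185.
V ≈ 6.8 × 9.185 ≈ 62.5 kt.
Translation term: 1.2 × 0.5 × 6 = 3.6 kt.
Corrected V ≈ 66.1 kt → 66 kt.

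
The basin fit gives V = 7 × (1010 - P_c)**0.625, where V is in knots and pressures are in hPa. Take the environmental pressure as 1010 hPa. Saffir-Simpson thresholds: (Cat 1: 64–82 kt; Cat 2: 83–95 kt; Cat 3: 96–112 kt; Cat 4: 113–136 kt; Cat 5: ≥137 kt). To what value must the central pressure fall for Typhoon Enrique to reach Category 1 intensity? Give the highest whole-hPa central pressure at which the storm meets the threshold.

975 hPa

Category 1 begins at V = 64 kt.
Required ΔP = (64/7)^(1/0.625) = 9.143^1.600 ≈ 34.49 hPa.
P_c ≤ 1010 − 34.49 = 975.51, so the highest integer P_c is 975 hPa.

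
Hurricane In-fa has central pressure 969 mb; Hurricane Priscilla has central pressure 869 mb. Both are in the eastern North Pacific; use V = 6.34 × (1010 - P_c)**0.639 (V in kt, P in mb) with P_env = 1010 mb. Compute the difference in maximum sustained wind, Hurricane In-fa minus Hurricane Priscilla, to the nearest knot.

-82 kt

Hurricane In-fa: ΔP = 41; V ≈ 6.34 × 41^0.639 ≈ 68.02 kt.
Hurricane Priscilla: ΔP = 141; V ≈ 6.34 × 141^0.639 ≈ 149.78 kt.
Difference ≈ 68.02 − 149.78 = -81.76 → -82 kt.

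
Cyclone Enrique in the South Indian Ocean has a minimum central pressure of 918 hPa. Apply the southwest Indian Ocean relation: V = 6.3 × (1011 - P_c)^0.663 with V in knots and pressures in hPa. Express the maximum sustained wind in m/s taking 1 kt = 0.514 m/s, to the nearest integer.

65 m/s

ΔP = 1011 − 918 = 93 hPa.
V ≈ 6.3 × 93^0.663 = 6.3 × 20.189 ≈ 127.188 kt.
127.188 × 0.514 ≈ 65.37 m/s → 65 m/s.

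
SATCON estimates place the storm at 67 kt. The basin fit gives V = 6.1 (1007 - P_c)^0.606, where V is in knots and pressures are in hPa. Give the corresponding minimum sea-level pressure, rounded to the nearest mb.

955 mb

ΔP = (V / 6.1)^(1/0.606) = (67/6.1)^1.650.
67/6.1 = 10.984; 10.984^1.650 ≈ 52.17 mb.
P_c = 1007 − 52.17 = 954.83 ≈ 955 mb.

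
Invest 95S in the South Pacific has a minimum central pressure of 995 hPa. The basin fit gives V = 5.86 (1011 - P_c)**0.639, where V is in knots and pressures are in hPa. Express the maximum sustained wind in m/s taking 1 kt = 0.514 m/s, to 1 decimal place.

ΔP = 1011 − 995 = 16 hPa.
V ≈ 5.86 × 16^0.639 = 5.86 × 5.881 ≈ 34.461 kt.
34.461 × 0.514 ≈ 17.71 m/s → 17.7 m/s.

17.7 m/s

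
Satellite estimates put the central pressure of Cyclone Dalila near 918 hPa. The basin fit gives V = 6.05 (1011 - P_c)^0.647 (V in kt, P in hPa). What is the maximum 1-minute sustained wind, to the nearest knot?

114 kt

ΔP = 1011 − 918 = 93 hPa.
93^0.647 ≈ 18.776.
V ≈ 6.05 × 18.776 ≈ 113.6 kt.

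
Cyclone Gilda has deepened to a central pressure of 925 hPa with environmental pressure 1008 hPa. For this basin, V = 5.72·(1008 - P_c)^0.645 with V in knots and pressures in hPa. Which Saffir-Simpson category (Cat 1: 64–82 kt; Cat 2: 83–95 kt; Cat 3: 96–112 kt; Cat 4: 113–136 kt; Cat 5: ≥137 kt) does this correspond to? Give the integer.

3

ΔP = 1008 − 925 = 83 hPa.
V ≈ 5.72 × 83^0.645 = 5.72 × 17.29 ≈ 99 kt.
99 kt falls in the Category 3 band.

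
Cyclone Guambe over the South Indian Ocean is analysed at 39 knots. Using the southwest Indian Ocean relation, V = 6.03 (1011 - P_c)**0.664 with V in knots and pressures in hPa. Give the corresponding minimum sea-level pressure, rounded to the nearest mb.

ΔP = (V / 6.03)^(1/0.664) = (39/6.03)^1.506.
39/6.03 = 6.468; 6.468^1.506 ≈ 16.63 mb.
P_c = 1011 − 16.63 = 994.37 ≈ 994 mb.

994 mb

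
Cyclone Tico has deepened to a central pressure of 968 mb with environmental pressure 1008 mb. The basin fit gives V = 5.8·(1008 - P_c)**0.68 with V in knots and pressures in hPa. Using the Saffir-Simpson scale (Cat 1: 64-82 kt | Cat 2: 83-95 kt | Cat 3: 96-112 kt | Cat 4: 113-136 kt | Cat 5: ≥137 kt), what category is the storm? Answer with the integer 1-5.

1

ΔP = 1008 − 968 = 40 mb.
V ≈ 5.8 × 40^0.68 = 5.8 × 12.29 ≈ 71 kt.
71 kt falls in the Category 1 band.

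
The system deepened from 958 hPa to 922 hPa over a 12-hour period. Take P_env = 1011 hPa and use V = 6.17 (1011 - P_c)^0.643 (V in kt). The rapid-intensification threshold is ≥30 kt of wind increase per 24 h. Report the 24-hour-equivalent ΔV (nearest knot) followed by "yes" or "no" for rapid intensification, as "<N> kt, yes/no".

63 kt, yes

V₁: ΔP = 53, V ≈ 6.17 × 53^0.643 ≈ 79.25 kt.
V₂: ΔP = 89, V ≈ 6.17 × 89^0.643 ≈ 110.60 kt.
ΔV over 12 h = 31.35 kt → 24 h equivalent = 31.35 × 24/12 ≈ 62.70 kt.
63 kt ≥ 30 kt ⇒ rapid intensification.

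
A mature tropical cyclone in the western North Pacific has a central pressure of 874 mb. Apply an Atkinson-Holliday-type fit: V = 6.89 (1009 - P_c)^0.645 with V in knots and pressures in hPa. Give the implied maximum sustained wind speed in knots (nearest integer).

163 kt

ΔP = 1009 − 874 = 135 mb.
135^0.645 ≈ 23.663.
V ≈ 6.89 × 23.663 ≈ 163.0 kt.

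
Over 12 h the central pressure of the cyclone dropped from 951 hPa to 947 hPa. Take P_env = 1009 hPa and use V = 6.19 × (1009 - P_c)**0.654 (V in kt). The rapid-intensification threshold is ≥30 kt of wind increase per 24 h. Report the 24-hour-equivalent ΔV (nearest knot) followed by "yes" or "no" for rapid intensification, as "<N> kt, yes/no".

V₁: ΔP = 58, V ≈ 6.19 × 58^0.654 ≈ 88.10 kt.
V₂: ΔP = 62, V ≈ 6.19 × 62^0.654 ≈ 92.03 kt.
ΔV over 12 h = 3.93 kt → 24 h equivalent = 3.93 × 24/12 ≈ 7.86 kt.
8 kt < 30 kt ⇒ not rapid intensification.

8 kt, no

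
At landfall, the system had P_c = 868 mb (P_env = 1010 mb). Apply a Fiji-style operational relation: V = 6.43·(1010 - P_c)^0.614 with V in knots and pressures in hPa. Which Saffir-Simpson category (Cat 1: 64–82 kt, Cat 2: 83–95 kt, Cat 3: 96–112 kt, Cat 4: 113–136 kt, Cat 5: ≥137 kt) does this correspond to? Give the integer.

4

ΔP = 1010 − 868 = 142 mb.
V ≈ 6.43 × 142^0.614 = 6.43 × 20.97 ≈ 135 kt.
135 kt falls in the Category 4 band.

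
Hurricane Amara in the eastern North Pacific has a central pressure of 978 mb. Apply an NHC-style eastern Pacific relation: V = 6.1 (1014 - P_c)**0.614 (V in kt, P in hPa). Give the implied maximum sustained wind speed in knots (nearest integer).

55 kt

ΔP = 1014 − 978 = 36 mb.
36^0.614 ≈ 9.028.
V ≈ 6.1 × 9.028 ≈ 55.1 kt.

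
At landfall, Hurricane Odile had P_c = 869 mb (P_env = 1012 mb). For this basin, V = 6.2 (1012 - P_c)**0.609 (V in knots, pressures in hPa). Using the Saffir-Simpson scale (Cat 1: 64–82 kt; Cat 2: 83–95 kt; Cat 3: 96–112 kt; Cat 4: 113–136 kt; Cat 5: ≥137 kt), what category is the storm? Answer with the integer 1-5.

ΔP = 1012 − 869 = 143 mb.
V ≈ 6.2 × 143^0.609 = 6.2 × 20.54 ≈ 127 kt.
127 kt falls in the Category 4 band.

4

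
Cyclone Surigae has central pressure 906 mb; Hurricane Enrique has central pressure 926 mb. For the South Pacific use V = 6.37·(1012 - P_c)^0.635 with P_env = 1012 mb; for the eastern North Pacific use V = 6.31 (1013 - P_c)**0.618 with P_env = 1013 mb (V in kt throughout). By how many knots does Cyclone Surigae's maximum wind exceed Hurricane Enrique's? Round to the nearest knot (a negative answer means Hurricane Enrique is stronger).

23 kt

Cyclone Surigae: ΔP = 106; V ≈ 6.37 × 106^0.635 ≈ 123.09 kt.
Hurricane Enrique: ΔP = 87; V ≈ 6.31 × 87^0.618 ≈ 99.69 kt.
Difference ≈ 123.09 − 99.69 = 23.40 → 23 kt.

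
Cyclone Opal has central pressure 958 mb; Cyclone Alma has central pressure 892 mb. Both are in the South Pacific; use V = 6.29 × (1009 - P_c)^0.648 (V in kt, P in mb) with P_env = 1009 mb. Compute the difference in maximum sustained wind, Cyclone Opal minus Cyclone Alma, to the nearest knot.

-57 kt

Cyclone Opal: ΔP = 51; V ≈ 6.29 × 51^0.648 ≈ 80.38 kt.
Cyclone Alma: ΔP = 117; V ≈ 6.29 × 117^0.648 ≈ 137.67 kt.
Difference ≈ 80.38 − 137.67 = -57.29 → -57 kt.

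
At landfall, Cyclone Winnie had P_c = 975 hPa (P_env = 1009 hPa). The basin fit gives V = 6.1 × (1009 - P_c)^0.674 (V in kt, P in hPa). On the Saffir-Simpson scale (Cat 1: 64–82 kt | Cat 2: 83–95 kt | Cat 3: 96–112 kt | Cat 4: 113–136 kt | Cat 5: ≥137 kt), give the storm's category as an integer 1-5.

ΔP = 1009 − 975 = 34 hPa.
V ≈ 6.1 × 34^0.674 = 6.1 × 10.77 ≈ 66 kt.
66 kt falls in the Category 1 band.

1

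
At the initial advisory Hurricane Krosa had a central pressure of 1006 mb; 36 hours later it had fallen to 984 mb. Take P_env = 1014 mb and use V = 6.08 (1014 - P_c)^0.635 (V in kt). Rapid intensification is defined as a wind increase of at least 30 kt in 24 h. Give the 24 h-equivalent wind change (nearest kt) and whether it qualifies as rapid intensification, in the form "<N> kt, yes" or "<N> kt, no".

V₁: ΔP = 8, V ≈ 6.08 × 8^0.635 ≈ 22.77 kt.
V₂: ΔP = 30, V ≈ 6.08 × 30^0.635 ≈ 52.71 kt.
ΔV over 36 h = 29.94 kt → 24 h equivalent = 29.94 × 24/36 ≈ 19.96 kt.
20 kt < 30 kt ⇒ not rapid intensification.

20 kt, no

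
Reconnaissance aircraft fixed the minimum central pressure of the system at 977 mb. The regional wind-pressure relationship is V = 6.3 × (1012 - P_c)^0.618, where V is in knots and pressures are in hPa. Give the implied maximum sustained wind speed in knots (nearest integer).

ΔP = 1012 − 977 = 35 mb.
35^0.618 ≈ 9.000.
V ≈ 6.3 × 9.000 ≈ 56.7 kt.

57 kt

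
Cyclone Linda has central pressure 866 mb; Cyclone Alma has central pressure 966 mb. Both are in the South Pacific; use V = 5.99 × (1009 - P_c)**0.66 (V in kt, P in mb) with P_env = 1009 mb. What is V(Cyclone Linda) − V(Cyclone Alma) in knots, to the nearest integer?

87 kt

Cyclone Linda: ΔP = 143; V ≈ 5.99 × 143^0.66 ≈ 158.47 kt.
Cyclone Alma: ΔP = 43; V ≈ 5.99 × 43^0.66 ≈ 71.70 kt.
Difference ≈ 158.47 − 71.70 = 86.77 → 87 kt.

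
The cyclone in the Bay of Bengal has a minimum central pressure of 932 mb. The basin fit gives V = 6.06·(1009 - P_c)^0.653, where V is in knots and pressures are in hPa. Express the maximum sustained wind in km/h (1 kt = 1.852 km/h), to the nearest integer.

191 km/h

ΔP = 1009 − 932 = 77 mb.
V ≈ 6.06 × 77^0.653 = 6.06 × 17.056 ≈ 103.360 kt.
103.360 × 1.852 ≈ 191.42 km/h → 191 km/h.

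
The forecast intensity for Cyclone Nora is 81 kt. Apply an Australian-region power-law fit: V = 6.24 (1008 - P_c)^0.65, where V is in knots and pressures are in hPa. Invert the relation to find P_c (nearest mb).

956 mb

ΔP = (V / 6.24)^(1/0.65) = (81/6.24)^1.538.
81/6.24 = 12.981; 12.981^1.538 ≈ 51.61 mb.
P_c = 1008 − 51.61 = 956.39 ≈ 956 mb.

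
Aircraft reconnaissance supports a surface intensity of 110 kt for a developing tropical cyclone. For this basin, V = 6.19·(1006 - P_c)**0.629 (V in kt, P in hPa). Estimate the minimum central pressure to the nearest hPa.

909 hPa

ΔP = (V / 6.19)^(1/0.629) = (110/6.19)^1.590.
110/6.19 = 17.771; 17.771^1.590 ≈ 97.01 hPa.
P_c = 1006 − 97.01 = 908.99 ≈ 909 hPa.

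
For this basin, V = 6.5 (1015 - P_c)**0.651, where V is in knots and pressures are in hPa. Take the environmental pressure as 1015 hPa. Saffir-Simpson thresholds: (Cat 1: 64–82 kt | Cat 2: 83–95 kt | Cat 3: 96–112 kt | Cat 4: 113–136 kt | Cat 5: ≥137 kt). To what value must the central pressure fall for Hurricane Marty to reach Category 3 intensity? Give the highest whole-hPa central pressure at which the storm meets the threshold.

Category 3 begins at V = 96 kt.
Required ΔP = (96/6.5)^(1/0.651) = 14.769^1.536 ≈ 62.55 hPa.
P_c ≤ 1015 − 62.55 = 952.45, so the highest integer P_c is 952 hPa.

952 hPa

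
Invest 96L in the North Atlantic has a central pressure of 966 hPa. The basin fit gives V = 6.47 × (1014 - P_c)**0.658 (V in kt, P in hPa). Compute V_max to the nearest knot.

ΔP = 1014 − 966 = 48 hPa.
48^0.658 ≈ 12.772.
V ≈ 6.47 × 12.772 ≈ 82.6 kt.

83 kt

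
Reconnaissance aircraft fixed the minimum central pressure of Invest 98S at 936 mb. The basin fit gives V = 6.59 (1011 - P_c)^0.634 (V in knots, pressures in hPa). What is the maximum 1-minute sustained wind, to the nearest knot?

102 kt

ΔP = 1011 − 936 = 75 mb.
75^0.634 ≈ 15.445.
V ≈ 6.59 × 15.445 ≈ 101.8 kt.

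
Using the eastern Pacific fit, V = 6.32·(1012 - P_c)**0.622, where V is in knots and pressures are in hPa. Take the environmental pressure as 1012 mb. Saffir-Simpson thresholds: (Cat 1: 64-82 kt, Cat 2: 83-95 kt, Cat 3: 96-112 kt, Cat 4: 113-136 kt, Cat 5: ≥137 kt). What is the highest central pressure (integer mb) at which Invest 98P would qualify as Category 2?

949 mb

Category 2 begins at V = 83 kt.
Required ΔP = (83/6.32)^(1/0.622) = 13.133^1.608 ≈ 62.81 mb.
P_c ≤ 1012 − 62.81 = 949.19, so the highest integer P_c is 949 mb.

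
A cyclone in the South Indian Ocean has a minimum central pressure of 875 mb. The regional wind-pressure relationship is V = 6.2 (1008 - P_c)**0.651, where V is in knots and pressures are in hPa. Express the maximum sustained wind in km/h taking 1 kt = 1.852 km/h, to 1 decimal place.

ΔP = 1008 − 875 = 133 mb.
V ≈ 6.2 × 133^0.651 = 6.2 × 24.134 ≈ 149.630 kt.
149.630 × 1.852 ≈ 277.12 km/h → 277.1 km/h.

277.1 km/h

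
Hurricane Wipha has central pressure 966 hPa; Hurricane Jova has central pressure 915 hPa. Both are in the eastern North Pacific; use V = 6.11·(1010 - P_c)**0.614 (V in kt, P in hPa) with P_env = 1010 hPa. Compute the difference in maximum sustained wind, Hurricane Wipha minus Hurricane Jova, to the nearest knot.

-38 kt

Hurricane Wipha: ΔP = 44; V ≈ 6.11 × 44^0.614 ≈ 62.39 kt.
Hurricane Jova: ΔP = 95; V ≈ 6.11 × 95^0.614 ≈ 100.08 kt.
Difference ≈ 62.39 − 100.08 = -37.69 → -38 kt.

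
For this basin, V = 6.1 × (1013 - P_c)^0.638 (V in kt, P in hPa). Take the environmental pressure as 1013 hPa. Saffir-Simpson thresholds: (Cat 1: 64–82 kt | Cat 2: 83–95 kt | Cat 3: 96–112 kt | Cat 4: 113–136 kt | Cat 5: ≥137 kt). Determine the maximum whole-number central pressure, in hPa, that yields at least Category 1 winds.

973 hPa

Category 1 begins at V = 64 kt.
Required ΔP = (64/6.1)^(1/0.638) = 10.492^1.567 ≈ 39.82 hPa.
P_c ≤ 1013 − 39.82 = 973.18, so the highest integer P_c is 973 hPa.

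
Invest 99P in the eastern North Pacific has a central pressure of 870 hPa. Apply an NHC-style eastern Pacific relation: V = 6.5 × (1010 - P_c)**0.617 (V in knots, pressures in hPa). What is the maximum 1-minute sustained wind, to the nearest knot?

137 kt

ΔP = 1010 − 870 = 140 hPa.
140^0.617 ≈ 21.094.
V ≈ 6.5 × 21.094 ≈ 137.1 kt.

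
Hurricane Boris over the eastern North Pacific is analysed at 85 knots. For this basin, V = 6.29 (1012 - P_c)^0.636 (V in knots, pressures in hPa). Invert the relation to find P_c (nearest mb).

ΔP = (V / 6.29)^(1/0.636) = (85/6.29)^1.572.
85/6.29 = 13.514; 13.514^1.572 ≈ 59.97 mb.
P_c = 1012 − 59.97 = 952.03 ≈ 952 mb.

952 mb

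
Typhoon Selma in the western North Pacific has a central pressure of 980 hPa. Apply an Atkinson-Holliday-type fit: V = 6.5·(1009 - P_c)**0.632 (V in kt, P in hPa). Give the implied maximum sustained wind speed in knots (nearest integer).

55 kt

ΔP = 1009 − 980 = 29 hPa.
29^0.632 ≈ 8.399.
V ≈ 6.5 × 8.399 ≈ 54.6 kt.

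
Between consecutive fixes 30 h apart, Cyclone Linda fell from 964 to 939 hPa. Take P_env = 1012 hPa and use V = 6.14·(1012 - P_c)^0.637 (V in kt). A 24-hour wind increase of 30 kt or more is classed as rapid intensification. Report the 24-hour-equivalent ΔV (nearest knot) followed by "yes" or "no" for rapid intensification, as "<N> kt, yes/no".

18 kt, no

V₁: ΔP = 48, V ≈ 6.14 × 48^0.637 ≈ 72.30 kt.
V₂: ΔP = 73, V ≈ 6.14 × 73^0.637 ≈ 94.43 kt.
ΔV over 30 h = 22.13 kt → 24 h equivalent = 22.13 × 24/30 ≈ 17.70 kt.
18 kt < 30 kt ⇒ not rapid intensification.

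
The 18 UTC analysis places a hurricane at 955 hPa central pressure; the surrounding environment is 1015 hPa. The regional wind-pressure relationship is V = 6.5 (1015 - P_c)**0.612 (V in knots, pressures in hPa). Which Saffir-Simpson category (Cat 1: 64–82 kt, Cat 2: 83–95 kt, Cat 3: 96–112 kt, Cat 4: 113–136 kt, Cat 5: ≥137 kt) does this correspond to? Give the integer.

1

ΔP = 1015 − 955 = 60 hPa.
V ≈ 6.5 × 60^0.612 = 6.5 × 12.25 ≈ 80 kt.
80 kt falls in the Category 1 band.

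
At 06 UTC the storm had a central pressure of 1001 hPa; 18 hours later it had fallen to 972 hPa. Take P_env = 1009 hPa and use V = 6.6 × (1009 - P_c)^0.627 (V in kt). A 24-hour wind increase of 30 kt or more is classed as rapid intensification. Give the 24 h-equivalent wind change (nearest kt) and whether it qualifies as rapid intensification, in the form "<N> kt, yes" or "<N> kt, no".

V₁: ΔP = 8, V ≈ 6.6 × 8^0.627 ≈ 24.31 kt.
V₂: ΔP = 37, V ≈ 6.6 × 37^0.627 ≈ 63.50 kt.
ΔV over 18 h = 39.19 kt → 24 h equivalent = 39.19 × 24/18 ≈ 52.25 kt.
52 kt ≥ 30 kt ⇒ rapid intensification.

52 kt, yes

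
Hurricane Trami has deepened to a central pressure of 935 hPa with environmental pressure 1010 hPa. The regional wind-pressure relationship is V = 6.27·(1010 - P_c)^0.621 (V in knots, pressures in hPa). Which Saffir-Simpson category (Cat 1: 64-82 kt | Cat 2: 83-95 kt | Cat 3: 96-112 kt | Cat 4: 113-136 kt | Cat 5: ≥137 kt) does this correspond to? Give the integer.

2

ΔP = 1010 − 935 = 75 hPa.
V ≈ 6.27 × 75^0.621 = 6.27 × 14.60 ≈ 92 kt.
92 kt falls in the Category 2 band.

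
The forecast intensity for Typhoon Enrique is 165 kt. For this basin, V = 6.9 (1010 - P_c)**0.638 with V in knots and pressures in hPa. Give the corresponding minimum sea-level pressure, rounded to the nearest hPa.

865 hPa

ΔP = (V / 6.9)^(1/0.638) = (165/6.9)^1.567.
165/6.9 = 23.913; 23.913^1.567 ≈ 144.83 hPa.
P_c = 1010 − 144.83 = 865.17 ≈ 865 hPa.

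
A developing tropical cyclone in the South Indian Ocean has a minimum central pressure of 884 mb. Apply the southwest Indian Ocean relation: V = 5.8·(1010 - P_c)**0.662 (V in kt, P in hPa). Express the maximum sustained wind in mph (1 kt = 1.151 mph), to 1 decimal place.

164.0 mph

ΔP = 1010 − 884 = 126 mb.
V ≈ 5.8 × 126^0.662 = 5.8 × 24.572 ≈ 142.519 kt.
142.519 × 1.151 ≈ 164.04 mph → 164.0 mph.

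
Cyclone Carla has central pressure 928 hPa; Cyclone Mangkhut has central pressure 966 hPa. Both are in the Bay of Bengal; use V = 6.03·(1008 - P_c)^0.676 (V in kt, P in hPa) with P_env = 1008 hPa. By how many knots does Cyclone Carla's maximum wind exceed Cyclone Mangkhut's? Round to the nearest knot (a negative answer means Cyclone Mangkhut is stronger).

41 kt

Cyclone Carla: ΔP = 80; V ≈ 6.03 × 80^0.676 ≈ 116.63 kt.
Cyclone Mangkhut: ΔP = 42; V ≈ 6.03 × 42^0.676 ≈ 75.45 kt.
Difference ≈ 116.63 − 75.45 = 41.18 → 41 kt.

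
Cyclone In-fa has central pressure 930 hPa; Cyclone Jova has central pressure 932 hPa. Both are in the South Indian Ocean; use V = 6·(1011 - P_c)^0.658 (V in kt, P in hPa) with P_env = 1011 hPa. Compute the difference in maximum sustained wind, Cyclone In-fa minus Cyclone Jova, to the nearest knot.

2 kt

Cyclone In-fa: ΔP = 81; V ≈ 6 × 81^0.658 ≈ 108.13 kt.
Cyclone Jova: ΔP = 79; V ≈ 6 × 79^0.658 ≈ 106.36 kt.
Difference ≈ 108.13 − 106.36 = 1.77 → 2 kt.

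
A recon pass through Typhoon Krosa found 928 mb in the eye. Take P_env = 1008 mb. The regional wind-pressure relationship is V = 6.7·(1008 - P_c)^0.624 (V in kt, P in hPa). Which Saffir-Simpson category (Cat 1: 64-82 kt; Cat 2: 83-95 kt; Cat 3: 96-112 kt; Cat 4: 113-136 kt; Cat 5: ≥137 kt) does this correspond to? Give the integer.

ΔP = 1008 − 928 = 80 mb.
V ≈ 6.7 × 80^0.624 = 6.7 × 15.40 ≈ 103 kt.
103 kt falls in the Category 3 band.

3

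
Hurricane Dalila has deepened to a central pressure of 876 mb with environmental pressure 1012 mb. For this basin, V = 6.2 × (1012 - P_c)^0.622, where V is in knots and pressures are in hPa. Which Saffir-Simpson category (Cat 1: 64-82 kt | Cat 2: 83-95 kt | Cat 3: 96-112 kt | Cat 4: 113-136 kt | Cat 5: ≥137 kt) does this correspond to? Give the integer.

ΔP = 1012 − 876 = 136 mb.
V ≈ 6.2 × 136^0.622 = 6.2 × 21.24 ≈ 132 kt.
132 kt falls in the Category 4 band.

4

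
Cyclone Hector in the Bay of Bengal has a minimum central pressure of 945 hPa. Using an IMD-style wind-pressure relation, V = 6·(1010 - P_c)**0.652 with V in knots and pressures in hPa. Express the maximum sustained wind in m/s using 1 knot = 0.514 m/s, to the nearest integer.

47 m/s

ΔP = 1010 − 945 = 65 hPa.
V ≈ 6 × 65^0.652 = 6 × 15.206 ≈ 91.237 kt.
91.237 × 0.514 ≈ 46.90 m/s → 47 m/s.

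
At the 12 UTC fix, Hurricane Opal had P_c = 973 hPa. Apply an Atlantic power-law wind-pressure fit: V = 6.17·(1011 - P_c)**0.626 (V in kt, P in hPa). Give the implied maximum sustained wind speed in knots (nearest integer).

60 kt

ΔP = 1011 − 973 = 38 hPa.
38^0.626 ≈ 9.749.
V ≈ 6.17 × 9.749 ≈ 60.1 kt.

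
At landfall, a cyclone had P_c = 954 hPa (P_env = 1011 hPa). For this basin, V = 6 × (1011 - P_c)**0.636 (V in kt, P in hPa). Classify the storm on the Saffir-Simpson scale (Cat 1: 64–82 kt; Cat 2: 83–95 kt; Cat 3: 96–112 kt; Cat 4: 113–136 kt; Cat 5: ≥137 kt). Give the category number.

ΔP = 1011 − 954 = 57 hPa.
V ≈ 6 × 57^0.636 = 6 × 13.08 ≈ 79 kt.
79 kt falls in the Category 1 band.

1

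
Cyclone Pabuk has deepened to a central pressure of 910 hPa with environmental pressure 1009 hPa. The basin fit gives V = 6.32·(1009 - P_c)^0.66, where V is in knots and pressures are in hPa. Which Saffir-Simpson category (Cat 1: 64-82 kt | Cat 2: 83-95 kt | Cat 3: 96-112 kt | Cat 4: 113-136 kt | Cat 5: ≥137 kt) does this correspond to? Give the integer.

ΔP = 1009 − 910 = 99 hPa.
V ≈ 6.32 × 99^0.66 = 6.32 × 20.75 ≈ 131 kt.
131 kt falls in the Category 4 band.

4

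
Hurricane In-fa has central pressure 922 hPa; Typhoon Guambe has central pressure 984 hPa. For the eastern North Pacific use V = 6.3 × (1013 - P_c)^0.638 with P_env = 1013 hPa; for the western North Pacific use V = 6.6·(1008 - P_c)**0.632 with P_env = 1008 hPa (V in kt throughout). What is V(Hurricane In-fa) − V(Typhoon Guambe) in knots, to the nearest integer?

63 kt

Hurricane In-fa: ΔP = 91; V ≈ 6.3 × 91^0.638 ≈ 112.00 kt.
Typhoon Guambe: ΔP = 24; V ≈ 6.6 × 24^0.632 ≈ 49.19 kt.
Difference ≈ 112.00 − 49.19 = 62.81 → 63 kt.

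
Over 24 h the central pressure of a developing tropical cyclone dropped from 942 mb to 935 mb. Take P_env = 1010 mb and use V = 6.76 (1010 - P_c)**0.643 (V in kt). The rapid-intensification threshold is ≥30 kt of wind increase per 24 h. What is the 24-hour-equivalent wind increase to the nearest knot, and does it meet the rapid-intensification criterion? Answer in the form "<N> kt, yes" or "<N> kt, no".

V₁: ΔP = 68, V ≈ 6.76 × 68^0.643 ≈ 101.92 kt.
V₂: ΔP = 75, V ≈ 6.76 × 75^0.643 ≈ 108.55 kt.
ΔV over 24 h = 6.63 kt → 24 h equivalent = 6.63 × 24/24 ≈ 6.63 kt.
7 kt < 30 kt ⇒ not rapid intensification.

7 kt, no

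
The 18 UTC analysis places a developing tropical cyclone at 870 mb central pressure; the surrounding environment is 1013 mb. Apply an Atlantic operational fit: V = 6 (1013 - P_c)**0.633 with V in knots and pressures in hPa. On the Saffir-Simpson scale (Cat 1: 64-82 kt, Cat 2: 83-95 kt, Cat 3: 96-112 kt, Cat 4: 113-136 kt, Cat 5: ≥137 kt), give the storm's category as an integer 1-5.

5

ΔP = 1013 − 870 = 143 mb.
V ≈ 6 × 143^0.633 = 6 × 23.14 ≈ 139 kt.
139 kt falls in the Category 5 band.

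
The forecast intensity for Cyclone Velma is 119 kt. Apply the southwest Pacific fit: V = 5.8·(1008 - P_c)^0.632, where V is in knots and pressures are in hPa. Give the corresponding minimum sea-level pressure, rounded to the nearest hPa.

889 hPa

ΔP = (V / 5.8)^(1/0.632) = (119/5.8)^1.582.
119/5.8 = 20.517; 20.517^1.582 ≈ 119.16 hPa.
P_c = 1008 − 119.16 = 888.84 ≈ 889 hPa.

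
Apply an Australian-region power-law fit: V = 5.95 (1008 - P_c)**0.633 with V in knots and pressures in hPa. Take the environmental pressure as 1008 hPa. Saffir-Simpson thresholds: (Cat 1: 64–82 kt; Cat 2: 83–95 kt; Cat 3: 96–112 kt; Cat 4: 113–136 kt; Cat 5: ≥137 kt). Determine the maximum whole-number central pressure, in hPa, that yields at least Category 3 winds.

927 hPa

Category 3 begins at V = 96 kt.
Required ΔP = (96/5.95)^(1/0.633) = 16.134^1.580 ≈ 80.91 hPa.
P_c ≤ 1008 − 80.91 = 927.09, so the highest integer P_c is 927 hPa.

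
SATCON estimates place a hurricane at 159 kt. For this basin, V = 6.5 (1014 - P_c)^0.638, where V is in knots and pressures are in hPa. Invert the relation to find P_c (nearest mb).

864 mb

ΔP = (V / 6.5)^(1/0.638) = (159/6.5)^1.567.
159/6.5 = 24.462; 24.462^1.567 ≈ 150.07 mb.
P_c = 1014 − 150.07 = 863.93 ≈ 864 mb.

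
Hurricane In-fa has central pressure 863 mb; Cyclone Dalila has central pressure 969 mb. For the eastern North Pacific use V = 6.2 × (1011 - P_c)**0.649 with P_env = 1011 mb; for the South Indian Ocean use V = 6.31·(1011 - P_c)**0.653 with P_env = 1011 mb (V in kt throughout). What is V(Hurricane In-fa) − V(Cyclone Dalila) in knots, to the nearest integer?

Hurricane In-fa: ΔP = 148; V ≈ 6.2 × 148^0.649 ≈ 158.82 kt.
Cyclone Dalila: ΔP = 42; V ≈ 6.31 × 42^0.653 ≈ 72.45 kt.
Difference ≈ 158.82 − 72.45 = 86.37 → 86 kt.

86 kt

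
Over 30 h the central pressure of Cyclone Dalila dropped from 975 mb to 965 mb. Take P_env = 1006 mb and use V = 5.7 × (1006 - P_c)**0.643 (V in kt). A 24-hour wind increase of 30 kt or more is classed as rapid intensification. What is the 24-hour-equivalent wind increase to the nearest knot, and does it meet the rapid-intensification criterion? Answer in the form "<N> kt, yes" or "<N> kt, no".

V₁: ΔP = 31, V ≈ 5.7 × 31^0.643 ≈ 51.86 kt.
V₂: ΔP = 41, V ≈ 5.7 × 41^0.643 ≈ 62.07 kt.
ΔV over 30 h = 10.21 kt → 24 h equivalent = 10.21 × 24/30 ≈ 8.17 kt.
8 kt < 30 kt ⇒ not rapid intensification.

8 kt, no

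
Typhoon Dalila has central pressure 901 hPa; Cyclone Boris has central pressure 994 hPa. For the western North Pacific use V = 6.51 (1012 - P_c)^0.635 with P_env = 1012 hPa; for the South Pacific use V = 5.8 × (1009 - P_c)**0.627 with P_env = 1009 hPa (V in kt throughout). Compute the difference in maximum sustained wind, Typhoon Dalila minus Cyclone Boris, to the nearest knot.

98 kt

Typhoon Dalila: ΔP = 111; V ≈ 6.51 × 111^0.635 ≈ 129.53 kt.
Cyclone Boris: ΔP = 15; V ≈ 5.8 × 15^0.627 ≈ 31.68 kt.
Difference ≈ 129.53 − 31.68 = 97.85 → 98 kt.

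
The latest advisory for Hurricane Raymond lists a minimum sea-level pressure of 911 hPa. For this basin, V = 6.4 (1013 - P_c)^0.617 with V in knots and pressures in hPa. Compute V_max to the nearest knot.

ΔP = 1013 − 911 = 102 hPa.
102^0.617 ≈ 17.350.
V ≈ 6.4 × 17.350 ≈ 111.0 kt.

111 kt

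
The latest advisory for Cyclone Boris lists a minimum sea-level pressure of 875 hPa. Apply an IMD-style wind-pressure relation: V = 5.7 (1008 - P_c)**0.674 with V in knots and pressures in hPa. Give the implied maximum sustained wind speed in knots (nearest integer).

ΔP = 1008 − 875 = 133 hPa.
133^0.674 ≈ 27.007.
V ≈ 5.7 × 27.007 ≈ 153.9 kt.

154 kt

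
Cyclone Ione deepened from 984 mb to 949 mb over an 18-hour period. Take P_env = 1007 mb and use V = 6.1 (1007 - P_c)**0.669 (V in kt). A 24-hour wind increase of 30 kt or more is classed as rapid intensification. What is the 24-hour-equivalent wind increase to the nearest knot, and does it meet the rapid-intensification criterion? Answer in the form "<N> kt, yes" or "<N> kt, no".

V₁: ΔP = 23, V ≈ 6.1 × 23^0.669 ≈ 49.70 kt.
V₂: ΔP = 58, V ≈ 6.1 × 58^0.669 ≈ 92.27 kt.
ΔV over 18 h = 42.57 kt → 24 h equivalent = 42.57 × 24/18 ≈ 56.76 kt.
57 kt ≥ 30 kt ⇒ rapid intensification.

57 kt, yes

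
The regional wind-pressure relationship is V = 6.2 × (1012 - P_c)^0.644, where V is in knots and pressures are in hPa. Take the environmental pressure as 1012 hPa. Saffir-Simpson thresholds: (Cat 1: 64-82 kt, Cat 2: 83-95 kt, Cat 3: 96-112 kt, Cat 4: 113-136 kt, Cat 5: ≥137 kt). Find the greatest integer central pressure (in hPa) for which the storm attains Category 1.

974 hPa

Category 1 begins at V = 64 kt.
Required ΔP = (64/6.2)^(1/0.644) = 10.323^1.553 ≈ 37.52 hPa.
P_c ≤ 1012 − 37.52 = 974.48, so the highest integer P_c is 974 hPa.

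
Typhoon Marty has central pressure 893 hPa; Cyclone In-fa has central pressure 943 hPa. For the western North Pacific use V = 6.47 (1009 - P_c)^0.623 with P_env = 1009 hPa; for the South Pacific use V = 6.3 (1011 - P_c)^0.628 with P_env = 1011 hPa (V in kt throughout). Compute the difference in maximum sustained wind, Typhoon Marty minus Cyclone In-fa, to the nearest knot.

36 kt

Typhoon Marty: ΔP = 116; V ≈ 6.47 × 116^0.623 ≈ 125.04 kt.
Cyclone In-fa: ΔP = 68; V ≈ 6.3 × 68^0.628 ≈ 89.16 kt.
Difference ≈ 125.04 − 89.16 = 35.88 → 36 kt.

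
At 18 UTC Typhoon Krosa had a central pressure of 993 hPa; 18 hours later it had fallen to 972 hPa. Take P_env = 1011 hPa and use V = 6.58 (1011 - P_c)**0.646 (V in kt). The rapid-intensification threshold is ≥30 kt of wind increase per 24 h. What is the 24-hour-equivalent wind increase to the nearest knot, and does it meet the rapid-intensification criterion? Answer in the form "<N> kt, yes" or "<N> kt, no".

V₁: ΔP = 18, V ≈ 6.58 × 18^0.646 ≈ 42.57 kt.
V₂: ΔP = 39, V ≈ 6.58 × 39^0.646 ≈ 70.15 kt.
ΔV over 18 h = 27.58 kt → 24 h equivalent = 27.58 × 24/18 ≈ 36.77 kt.
37 kt ≥ 30 kt ⇒ rapid intensification.

37 kt, yes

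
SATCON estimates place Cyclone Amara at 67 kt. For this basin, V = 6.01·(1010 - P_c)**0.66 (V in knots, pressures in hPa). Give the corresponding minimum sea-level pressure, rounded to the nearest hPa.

ΔP = (V / 6.01)^(1/0.66) = (67/6.01)^1.515.
67/6.01 = 11.148; 11.148^1.515 ≈ 38.61 hPa.
P_c = 1010 − 38.61 = 971.39 ≈ 971 hPa.

971 hPa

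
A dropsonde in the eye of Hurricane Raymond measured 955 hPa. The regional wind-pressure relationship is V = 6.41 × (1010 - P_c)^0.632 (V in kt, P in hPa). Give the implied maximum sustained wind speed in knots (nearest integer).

81 kt

ΔP = 1010 − 955 = 55 hPa.
55^0.632 ≈ 12.587.
V ≈ 6.41 × 12.587 ≈ 80.7 kt.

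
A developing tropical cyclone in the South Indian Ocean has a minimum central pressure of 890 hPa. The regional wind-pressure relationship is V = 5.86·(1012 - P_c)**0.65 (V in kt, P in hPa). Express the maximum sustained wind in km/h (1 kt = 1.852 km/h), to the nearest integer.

246 km/h

ΔP = 1012 − 890 = 122 hPa.
V ≈ 5.86 × 122^0.65 = 5.86 × 22.706 ≈ 133.055 kt.
133.055 × 1.852 ≈ 246.42 km/h → 246 km/h.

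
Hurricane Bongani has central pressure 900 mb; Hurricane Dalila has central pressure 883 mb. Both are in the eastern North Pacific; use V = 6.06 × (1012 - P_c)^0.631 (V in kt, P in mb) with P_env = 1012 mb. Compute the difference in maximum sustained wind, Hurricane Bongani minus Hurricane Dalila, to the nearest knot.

-11 kt

Hurricane Bongani: ΔP = 112; V ≈ 6.06 × 112^0.631 ≈ 119.00 kt.
Hurricane Dalila: ΔP = 129; V ≈ 6.06 × 129^0.631 ≈ 130.09 kt.
Difference ≈ 119.00 − 130.09 = -11.09 → -11 kt.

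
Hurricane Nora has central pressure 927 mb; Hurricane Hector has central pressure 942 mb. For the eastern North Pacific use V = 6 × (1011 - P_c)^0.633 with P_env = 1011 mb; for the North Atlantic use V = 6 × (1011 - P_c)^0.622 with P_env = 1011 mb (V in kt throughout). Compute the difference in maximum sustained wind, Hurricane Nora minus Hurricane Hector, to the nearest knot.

Hurricane Nora: ΔP = 84; V ≈ 6 × 84^0.633 ≈ 99.13 kt.
Hurricane Hector: ΔP = 69; V ≈ 6 × 69^0.622 ≈ 83.54 kt.
Difference ≈ 99.13 − 83.54 = 15.59 → 16 kt.

16 kt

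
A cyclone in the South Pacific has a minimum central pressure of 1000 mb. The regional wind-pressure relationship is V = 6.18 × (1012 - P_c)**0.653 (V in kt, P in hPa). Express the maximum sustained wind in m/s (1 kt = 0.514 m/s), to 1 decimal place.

16.1 m/s

ΔP = 1012 − 1000 = 12 mb.
V ≈ 6.18 × 12^0.653 = 6.18 × 5.066 ≈ 31.311 kt.
31.311 × 0.514 ≈ 16.09 m/s → 16.1 m/s.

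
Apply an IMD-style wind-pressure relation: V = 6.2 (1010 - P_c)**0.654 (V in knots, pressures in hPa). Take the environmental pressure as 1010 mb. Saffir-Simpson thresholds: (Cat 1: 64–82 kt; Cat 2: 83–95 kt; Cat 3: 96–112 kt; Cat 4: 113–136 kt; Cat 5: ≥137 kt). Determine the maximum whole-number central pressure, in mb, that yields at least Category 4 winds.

Category 4 begins at V = 113 kt.
Required ΔP = (113/6.2)^(1/0.654) = 18.226^1.529 ≈ 84.66 mb.
P_c ≤ 1010 − 84.66 = 925.34, so the highest integer P_c is 925 mb.

925 mb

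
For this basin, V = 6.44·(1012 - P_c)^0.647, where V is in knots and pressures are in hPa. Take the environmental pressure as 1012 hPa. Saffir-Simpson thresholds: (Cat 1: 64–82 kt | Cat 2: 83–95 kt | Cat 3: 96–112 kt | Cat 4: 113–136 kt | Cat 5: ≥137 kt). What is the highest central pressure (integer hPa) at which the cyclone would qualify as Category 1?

Category 1 begins at V = 64 kt.
Required ΔP = (64/6.44)^(1/0.647) = 9.938^1.546 ≈ 34.79 hPa.
P_c ≤ 1012 − 34.79 = 977.21, so the highest integer P_c is 977 hPa.

977 hPa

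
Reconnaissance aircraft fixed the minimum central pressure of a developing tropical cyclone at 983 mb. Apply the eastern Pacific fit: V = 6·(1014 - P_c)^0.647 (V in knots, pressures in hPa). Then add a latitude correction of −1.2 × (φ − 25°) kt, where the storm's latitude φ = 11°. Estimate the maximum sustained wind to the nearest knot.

72 kt

ΔP = 1014 − 983 = 31 mb.
31^0.647 ≈ 9.224.
V ≈ 6 × 9.224 ≈ 55.3 kt.
Latitude correction: −1.2 × (11 − 25) = 16.8 kt.
Corrected V ≈ 72.1 kt → 72 kt.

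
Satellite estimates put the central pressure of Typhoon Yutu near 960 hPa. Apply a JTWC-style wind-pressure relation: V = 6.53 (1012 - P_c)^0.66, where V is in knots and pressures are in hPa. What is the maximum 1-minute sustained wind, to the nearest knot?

ΔP = 1012 − 960 = 52 hPa.
52^0.66 ≈ 13.569.
V ≈ 6.53 × 13.569 ≈ 88.6 kt.

89 kt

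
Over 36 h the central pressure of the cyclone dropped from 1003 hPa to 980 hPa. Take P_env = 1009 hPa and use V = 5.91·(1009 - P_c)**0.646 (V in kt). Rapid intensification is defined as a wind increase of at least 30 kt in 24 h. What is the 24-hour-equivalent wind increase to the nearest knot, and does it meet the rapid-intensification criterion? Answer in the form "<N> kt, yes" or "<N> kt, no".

V₁: ΔP = 6, V ≈ 5.91 × 6^0.646 ≈ 18.80 kt.
V₂: ΔP = 29, V ≈ 5.91 × 29^0.646 ≈ 52.04 kt.
ΔV over 36 h = 33.24 kt → 24 h equivalent = 33.24 × 24/36 ≈ 22.16 kt.
22 kt < 30 kt ⇒ not rapid intensification.

22 kt, no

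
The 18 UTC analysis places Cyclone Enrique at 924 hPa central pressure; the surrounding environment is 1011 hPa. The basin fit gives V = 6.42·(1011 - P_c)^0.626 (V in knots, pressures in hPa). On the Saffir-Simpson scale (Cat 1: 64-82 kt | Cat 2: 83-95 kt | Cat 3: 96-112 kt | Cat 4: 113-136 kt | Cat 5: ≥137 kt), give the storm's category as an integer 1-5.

ΔP = 1011 − 924 = 87 hPa.
V ≈ 6.42 × 87^0.626 = 6.42 × 16.37 ≈ 105 kt.
105 kt falls in the Category 3 band.

3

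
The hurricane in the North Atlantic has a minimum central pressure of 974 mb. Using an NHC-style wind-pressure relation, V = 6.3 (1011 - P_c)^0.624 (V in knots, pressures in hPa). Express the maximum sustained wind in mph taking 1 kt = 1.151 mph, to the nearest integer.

ΔP = 1011 − 974 = 37 mb.
V ≈ 6.3 × 37^0.624 = 6.3 × 9.518 ≈ 59.965 kt.
59.965 × 1.151 ≈ 69.02 mph → 69 mph.

69 mph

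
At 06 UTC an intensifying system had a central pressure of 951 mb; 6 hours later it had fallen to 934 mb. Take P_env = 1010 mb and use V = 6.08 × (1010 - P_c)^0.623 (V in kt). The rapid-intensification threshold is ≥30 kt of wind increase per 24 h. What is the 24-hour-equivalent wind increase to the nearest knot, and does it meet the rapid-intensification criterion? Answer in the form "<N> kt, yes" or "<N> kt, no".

53 kt, yes

V₁: ΔP = 59, V ≈ 6.08 × 59^0.623 ≈ 77.12 kt.
V₂: ΔP = 76, V ≈ 6.08 × 76^0.623 ≈ 90.29 kt.
ΔV over 6 h = 13.17 kt → 24 h equivalent = 13.17 × 24/6 ≈ 52.68 kt.
53 kt ≥ 30 kt ⇒ rapid intensification.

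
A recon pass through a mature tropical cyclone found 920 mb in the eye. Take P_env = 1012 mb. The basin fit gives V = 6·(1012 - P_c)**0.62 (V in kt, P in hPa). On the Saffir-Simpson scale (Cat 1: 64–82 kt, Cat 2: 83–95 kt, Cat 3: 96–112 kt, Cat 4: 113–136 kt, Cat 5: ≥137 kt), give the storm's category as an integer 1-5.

3

ΔP = 1012 − 920 = 92 mb.
V ≈ 6 × 92^0.62 = 6 × 16.50 ≈ 99 kt.
99 kt falls in the Category 3 band.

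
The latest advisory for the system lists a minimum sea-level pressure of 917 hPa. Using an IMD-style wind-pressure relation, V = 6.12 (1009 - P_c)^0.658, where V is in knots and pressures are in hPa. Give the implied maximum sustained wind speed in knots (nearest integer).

ΔP = 1009 − 917 = 92 hPa.
92^0.658 ≈ 19.596.
V ≈ 6.12 × 19.596 ≈ 119.9 kt.

120 kt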